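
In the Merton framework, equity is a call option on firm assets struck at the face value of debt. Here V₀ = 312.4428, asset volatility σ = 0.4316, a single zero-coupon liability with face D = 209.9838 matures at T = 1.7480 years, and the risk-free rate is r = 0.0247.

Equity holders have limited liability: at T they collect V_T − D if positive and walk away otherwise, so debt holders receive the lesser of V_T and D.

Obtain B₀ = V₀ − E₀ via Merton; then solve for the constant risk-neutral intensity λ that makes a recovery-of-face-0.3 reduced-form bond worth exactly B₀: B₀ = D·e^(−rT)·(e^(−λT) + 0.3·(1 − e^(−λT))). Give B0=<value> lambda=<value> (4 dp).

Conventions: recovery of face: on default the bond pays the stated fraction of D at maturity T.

B0=183.4764 lambda=0.0766

Work the structural quantities from V₀ = 312.4428 against face 209.9838:
d₁ = [ln(V₀/D) + (r + σ²/2)T] / (σ√T)
   = [ln(312.4428/209.9838) + (0.0247 + 0.5·0.4316²)·1.7480] / (0.4316·√1.7480)
   = [0.397391 + 0.205983] / 0.570627 = 1.057388
d₂ = d₁ − σ√T = 1.057388 − 0.570627 = 0.486762
N(d₁) = 0.854833,  N(d₂) = 0.686786,  e^(−rT) = 0.957743
E₀ = V₀·N(d₁) − D·e^(−rT)·N(d₂)
   = 312.4428·0.854833 − 209.9838·0.957743·0.686786 = 128.966372
B₀ = V₀ − E₀ = 312.4428 − 128.966372 = 183.476428
e^(−λT) = (B₀·e^(rT)/D − 0.3)/(1 − 0.3) = (183.4764·1.044121/209.9838 − 0.3)/0.7 = 0.87473730
λ = −ln(0.87473730)/1.7480 = 0.076563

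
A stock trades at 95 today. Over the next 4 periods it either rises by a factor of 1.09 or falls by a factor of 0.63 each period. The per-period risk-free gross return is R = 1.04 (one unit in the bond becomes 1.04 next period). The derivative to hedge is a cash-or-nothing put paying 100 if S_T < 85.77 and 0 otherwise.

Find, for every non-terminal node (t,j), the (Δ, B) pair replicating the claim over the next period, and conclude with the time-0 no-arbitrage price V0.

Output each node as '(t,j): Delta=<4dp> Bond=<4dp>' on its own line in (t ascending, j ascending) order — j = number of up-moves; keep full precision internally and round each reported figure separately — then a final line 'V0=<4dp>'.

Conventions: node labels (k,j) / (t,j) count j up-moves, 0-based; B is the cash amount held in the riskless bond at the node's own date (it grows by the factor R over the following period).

(0,0): Delta=-1.4404 Bond=168.3752
(1,0): Delta=0.0000 Bond=88.8996
(1,1): Delta=-1.5420 Bond=185.6237
(2,0): Delta=0.0000 Bond=92.4556
(2,1): Delta=0.0000 Bond=92.4556
(2,2): Delta=-1.6507 Bond=205.3161
(3,0): Delta=0.0000 Bond=96.1538
(3,1): Delta=0.0000 Bond=96.1538
(3,2): Delta=0.0000 Bond=96.1538
(3,3): Delta=-1.7670 Bond=227.8428
V0=31.5330

Under the risk-neutral measure, an up-move has probability p* = (R−d)/(u−d) = 0.8913 and values discount at R = 1.04.
Terminal payoffs: V(4,0)=100.0000, V(4,1)=100.0000, V(4,2)=100.0000, V(4,3)=100.0000, V(4,4)=0.0000
Node (3,0) S=23.7545: V=(p*·100.0000+(1−p*)·100.0000)/1.04=96.1538; Δ=(100.0000−100.0000)/(25.8924−14.9653)=0.0000; B=V−Δ·S=96.1538
Node (3,1) S=41.0990: V=(p*·100.0000+(1−p*)·100.0000)/1.04=96.1538; Δ=(100.0000−100.0000)/(44.7979−25.8924)=0.0000; B=V−Δ·S=96.1538
Node (3,2) S=71.1078: V=(p*·100.0000+(1−p*)·100.0000)/1.04=96.1538; Δ=(100.0000−100.0000)/(77.5075−44.7979)=0.0000; B=V−Δ·S=96.1538
Node (3,3) S=123.0278: V=(p*·0.0000+(1−p*)·100.0000)/1.04=10.4515; Δ=(0.0000−100.0000)/(134.1003−77.5075)=-1.7670; B=V−Δ·S=227.8428
Node (2,0) S=37.7055: V=(p*·96.1538+(1−p*)·96.1538)/1.04=92.4556; Δ=(96.1538−96.1538)/(41.0990−23.7545)=0.0000; B=V−Δ·S=92.4556
Node (2,1) S=65.2365: V=(p*·96.1538+(1−p*)·96.1538)/1.04=92.4556; Δ=(96.1538−96.1538)/(71.1078−41.0990)=0.0000; B=V−Δ·S=92.4556
Node (2,2) S=112.8695: V=(p*·10.4515+(1−p*)·96.1538)/1.04=19.0067; Δ=(10.4515−96.1538)/(123.0278−71.1078)=-1.6507; B=V−Δ·S=205.3161
Node (1,0) S=59.8500: V=(p*·92.4556+(1−p*)·92.4556)/1.04=88.8996; Δ=(92.4556−92.4556)/(65.2365−37.7055)=0.0000; B=V−Δ·S=88.8996
Node (1,1) S=103.5500: V=(p*·19.0067+(1−p*)·92.4556)/1.04=25.9522; Δ=(19.0067−92.4556)/(112.8695−65.2365)=-1.5420; B=V−Δ·S=185.6237
Node (0,0) S=95.0000: V=(p*·25.9522+(1−p*)·88.8996)/1.04=31.5330; Δ=(25.9522−88.8996)/(103.5500−59.8500)=-1.4404; B=V−Δ·S=168.3752
Verification: the root portfolio costs Δ(0,0)·S0 + B(0,0) = 31.5330, matching V0.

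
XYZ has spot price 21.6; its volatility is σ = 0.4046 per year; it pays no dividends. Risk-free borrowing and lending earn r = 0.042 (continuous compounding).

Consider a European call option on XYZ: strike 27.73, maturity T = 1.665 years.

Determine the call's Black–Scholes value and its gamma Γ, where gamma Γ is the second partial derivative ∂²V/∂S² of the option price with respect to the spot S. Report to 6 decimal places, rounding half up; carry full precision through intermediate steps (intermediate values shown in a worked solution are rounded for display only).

price = 3.037871
Γ = 0.035254

σ√T = 0.4046·√1.665 = 0.522075
d₁ = (ln(S/K) + (r+σ²/2)T) / (σ√T) = (ln(21.6/27.73) + (0.042+0.4046²/2)·1.665) / 0.522075 = (-0.249822 + 0.206211) / 0.522075 = -0.083533
d₂ = d₁ − σ√T = -0.083533 − 0.522075 = -0.605608
e^{−rT} = 0.932459
N(d₁) = 0.466714,  N(d₂) = 0.272388
Call price V = S·N(d₁) − K·e^{−rT}·N(d₂) = 10.081022 − 7.043151 = 3.037871
φ(d₁) = (1/√(2π))·e^{−d₁²/2} = 0.397553
Γ = φ(d₁) / (S·σ·√T) = 0.035254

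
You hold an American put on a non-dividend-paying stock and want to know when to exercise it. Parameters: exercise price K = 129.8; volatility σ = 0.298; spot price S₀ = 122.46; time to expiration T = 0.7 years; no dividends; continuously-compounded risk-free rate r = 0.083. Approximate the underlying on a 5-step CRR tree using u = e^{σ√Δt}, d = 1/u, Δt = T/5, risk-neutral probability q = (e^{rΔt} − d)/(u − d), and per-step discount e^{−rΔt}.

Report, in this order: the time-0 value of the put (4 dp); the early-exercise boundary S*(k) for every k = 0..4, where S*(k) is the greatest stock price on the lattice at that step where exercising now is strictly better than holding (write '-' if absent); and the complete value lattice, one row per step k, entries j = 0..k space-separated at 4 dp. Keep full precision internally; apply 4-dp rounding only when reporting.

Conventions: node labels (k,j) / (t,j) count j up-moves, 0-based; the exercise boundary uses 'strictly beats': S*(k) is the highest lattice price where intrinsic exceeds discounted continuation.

params: Δt=0.14000 u=1.11796 d=0.89449 q=0.52446 e^(-rΔt)=0.98845
t_5 payoffs: 59.6751 42.1563 20.2607 0.0000 0.0000 0.0000
t_4: node(4,0) S=78.3965 payoff=51.4035 vs cont=49.9040 → 51.4035 [stop]  node(4,1) S=97.9818 payoff=31.8182 vs cont=30.3187 → 31.8182 [stop]  node(4,2) S=122.4600 payoff=7.3400 vs cont=9.5236 → 9.5236 [wait]  node(4,3) S=153.0535 payoff=0.0000 vs cont=0.0000 → 0.0000 [wait]  node(4,4) S=191.2899 payoff=0.0000 vs cont=0.0000 → 0.0000 [wait]  ⇒ S*(4)=97.9818
t_3: node(3,0) S=87.6437 payoff=42.1563 vs cont=40.6567 → 42.1563 [stop]  node(3,1) S=109.5393 payoff=20.2607 vs cont=19.8931 → 20.2607 [stop]  node(3,2) S=136.9048 payoff=0.0000 vs cont=4.4766 → 4.4766 [wait]  node(3,3) S=171.1069 payoff=0.0000 vs cont=0.0000 → 0.0000 [wait]  ⇒ S*(3)=109.5393
t_2: node(2,0) S=97.9818 payoff=31.8182 vs cont=30.3187 → 31.8182 [stop]  node(2,1) S=122.4600 payoff=7.3400 vs cont=11.8442 → 11.8442 [wait]  node(2,2) S=153.0535 payoff=0.0000 vs cont=2.1042 → 2.1042 [wait]  ⇒ S*(2)=97.9818
t_1: node(1,0) S=109.5393 payoff=20.2607 vs cont=21.0962 → 21.0962 [wait]  node(1,1) S=136.9048 payoff=0.0000 vs cont=6.6582 → 6.6582 [wait]  ⇒ S*(1)=-
t_0: node(0,0) S=122.4600 payoff=7.3400 vs cont=13.3678 → 13.3678 [wait]  ⇒ S*(0)=-

price = 13.3678
boundary = - - 97.9818 109.5393 97.9818
tree:
13.3678
21.0962 6.6582
31.8182 11.8442 2.1042
42.1563 20.2607 4.4766 0.0000
51.4035 31.8182 9.5236 0.0000 0.0000
59.6751 42.1563 20.2607 0.0000 0.0000 0.0000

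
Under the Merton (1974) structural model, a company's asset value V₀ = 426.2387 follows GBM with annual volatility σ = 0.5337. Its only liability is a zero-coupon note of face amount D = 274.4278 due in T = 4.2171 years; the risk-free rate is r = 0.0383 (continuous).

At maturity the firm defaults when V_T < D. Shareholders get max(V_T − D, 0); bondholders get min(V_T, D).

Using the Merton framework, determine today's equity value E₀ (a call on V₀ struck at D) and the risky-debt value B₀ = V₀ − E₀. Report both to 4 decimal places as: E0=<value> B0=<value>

Equity is a call on the firm's assets struck at D = 274.4278:
d₁ = [ln(V₀/D) + (r + σ²/2)T] / (σ√T)
   = [ln(426.2387/274.4278) + (0.0383 + 0.5·0.5337²)·4.2171] / (0.5337·√4.2171)
   = [0.440311 + 0.762105] / 1.095984 = 1.097112
d₂ = d₁ − σ√T = 1.097112 − 1.095984 = 0.001128
N(d₁) = 0.863704,  N(d₂) = 0.500450,  e^(−rT) = 0.850854
E₀ = V₀·N(d₁) − D·e^(−rT)·N(d₂)
   = 426.2387·0.863704 − 274.4278·0.850854·0.500450 = 251.289915
B₀ = V₀ − E₀ = 426.2387 − 251.289915 = 174.948785

E0=251.2899 B0=174.9488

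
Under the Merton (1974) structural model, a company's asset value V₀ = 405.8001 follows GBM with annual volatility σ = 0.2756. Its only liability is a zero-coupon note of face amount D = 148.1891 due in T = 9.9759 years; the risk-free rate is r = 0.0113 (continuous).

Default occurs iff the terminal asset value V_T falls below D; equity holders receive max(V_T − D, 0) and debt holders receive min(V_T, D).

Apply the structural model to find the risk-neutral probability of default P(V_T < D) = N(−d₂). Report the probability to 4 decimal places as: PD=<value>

Apply the equity-as-call identities (strike 148.1891, horizon 9.9759 years):
d₁ = [ln(V₀/D) + (r + σ²/2)T] / (σ√T)
   = [ln(405.8001/148.1891) + (0.0113 + 0.5·0.2756²)·9.9759] / (0.2756·√9.9759)
   = [1.007372 + 0.491589] / 0.870473 = 1.722007
d₂ = d₁ − σ√T = 1.722007 − 0.870473 = 0.851534
risk-neutral PD = N(−d₂) = N(-0.851534) = 0.197236

PD=0.1972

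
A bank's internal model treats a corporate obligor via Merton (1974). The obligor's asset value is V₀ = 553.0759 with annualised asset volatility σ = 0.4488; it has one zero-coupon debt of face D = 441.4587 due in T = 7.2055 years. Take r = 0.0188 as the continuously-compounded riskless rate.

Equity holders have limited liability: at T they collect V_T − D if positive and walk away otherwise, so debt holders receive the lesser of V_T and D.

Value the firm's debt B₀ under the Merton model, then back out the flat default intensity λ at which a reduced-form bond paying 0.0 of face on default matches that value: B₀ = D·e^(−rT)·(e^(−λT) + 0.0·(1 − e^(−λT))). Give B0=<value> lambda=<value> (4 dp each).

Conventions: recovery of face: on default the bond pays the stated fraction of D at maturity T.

B0=248.4128 lambda=0.0610

Apply the equity-as-call identities (strike 441.4587, horizon 7.2055 years):
d₁ = [ln(V₀/D) + (r + σ²/2)T] / (σ√T)
   = [ln(553.0759/441.4587) + (0.0188 + 0.5·0.4488²)·7.2055] / (0.4488·√7.2055)
   = [0.225411 + 0.861134] / 1.204717 = 0.901909
d₂ = d₁ − σ√T = 0.901909 − 1.204717 = -0.302807
N(d₁) = 0.816448,  N(d₂) = 0.381018,  e^(−rT) = 0.873311
E₀ = V₀·N(d₁) − D·e^(−rT)·N(d₂)
   = 553.0759·0.816448 − 441.4587·0.873311·0.381018 = 304.663117
B₀ = V₀ − E₀ = 553.0759 − 304.663117 = 248.412783
e^(−λT) = (B₀·e^(rT)/D − 0)/(1 − 0) = (248.4128·1.145067/441.4587 − 0)/1 = 0.64433971
λ = −ln(0.64433971)/7.2055 = 0.060999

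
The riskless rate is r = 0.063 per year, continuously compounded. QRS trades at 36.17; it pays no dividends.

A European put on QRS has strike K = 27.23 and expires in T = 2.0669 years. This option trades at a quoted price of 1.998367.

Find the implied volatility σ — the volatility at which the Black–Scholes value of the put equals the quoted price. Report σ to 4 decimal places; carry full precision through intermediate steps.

At σ = 0.3771 the Black–Scholes value reproduces the quote:
σ√T = 0.3771·√2.0669 = 0.542146
d₁ = (ln(S/K) + (r+σ²/2)T) / (σ√T) = (ln(36.17/27.23) + (0.063+0.3771²/2)·2.0669) / 0.542146 = (0.283911 + 0.277176) / 0.542146 = 1.034936
d₂ = d₁ − σ√T = 1.034936 − 0.542146 = 0.492790
e^{−rT} = 0.877907
N(−d₁) = 0.150349,  N(−d₂) = 0.311080
V = K·e^{−rT}·N(−d₂) − S·N(−d₁) = 7.436503 − 5.438135 = 1.998367 (matching the quote); vega is positive throughout, so no other σ reproduces this price

sigma = 0.3771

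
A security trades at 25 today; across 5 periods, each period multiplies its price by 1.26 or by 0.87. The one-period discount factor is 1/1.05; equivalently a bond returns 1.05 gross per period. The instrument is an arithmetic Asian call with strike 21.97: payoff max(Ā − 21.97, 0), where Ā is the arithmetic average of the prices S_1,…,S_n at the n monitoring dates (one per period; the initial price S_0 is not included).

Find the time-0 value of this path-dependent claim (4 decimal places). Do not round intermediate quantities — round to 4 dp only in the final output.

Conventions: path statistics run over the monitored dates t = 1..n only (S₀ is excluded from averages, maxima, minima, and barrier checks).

price = 5.9782

Under the martingale measure an up-move has probability p* = 0.4615; value the claim as the probability-weighted average of per-path payoffs, discounted 5 periods at R = 1.05.
Enumerate all 2^5 = 32 price paths (U = up ×1.26, D = down ×0.87); each path with k up-moves has probability p*^k·(1−p*)^(5−k).
DDDDD: Ā=16.7836, payoff=0.0000, prob=0.045266
UDDDD: Ā=24.3073, payoff=2.3373, prob=0.038800
DUDDD: Ā=22.3573, payoff=0.3873, prob=0.038800
UUDDD: Ā=32.3795, payoff=10.4095, prob=0.033257
DDUDD: Ā=20.6608, payoff=0.0000, prob=0.038800
UDUDD: Ā=29.9225, payoff=7.9525, prob=0.033257
DUUDD: Ā=27.9725, payoff=6.0025, prob=0.033257
UUUDD: Ā=40.5119, payoff=18.5419, prob=0.028506
DDDUD: Ā=19.1848, payoff=0.0000, prob=0.038800
UDDUD: Ā=27.7849, payoff=5.8149, prob=0.033257
DUDUD: Ā=25.8349, payoff=3.8649, prob=0.033257
UUDUD: Ā=37.4161, payoff=15.4461, prob=0.028506
DDUUD: Ā=24.1384, payoff=2.1684, prob=0.033257
UDUUD: Ā=34.9591, payoff=12.9891, prob=0.028506
DUUUD: Ā=33.0091, payoff=11.0391, prob=0.028506
UUUUD: Ā=47.8063, payoff=25.8363, prob=0.024434
DDDDU: Ā=17.9008, payoff=0.0000, prob=0.038800
UDDDU: Ā=25.9252, payoff=3.9552, prob=0.033257
DUDDU: Ā=23.9752, payoff=2.0052, prob=0.033257
UUDDU: Ā=34.7228, payoff=12.7528, prob=0.028506
DDUDU: Ā=22.2787, payoff=0.3087, prob=0.033257
UDUDU: Ā=32.2658, payoff=10.2958, prob=0.028506
DUUDU: Ā=30.3158, payoff=8.3458, prob=0.028506
UUUDU: Ā=43.9056, payoff=21.9356, prob=0.024434
DDDUU: Ā=20.8028, payoff=0.0000, prob=0.033257
UDDUU: Ā=30.1282, payoff=8.1582, prob=0.028506
DUDUU: Ā=28.1782, payoff=6.2082, prob=0.028506
UUDUU: Ā=40.8098, payoff=18.8398, prob=0.024434
DDUUU: Ā=26.4817, payoff=4.5117, prob=0.028506
UDUUU: Ā=38.3528, payoff=16.3828, prob=0.024434
DUUUU: Ā=36.4028, payoff=14.4328, prob=0.024434
UUUUU: Ā=52.7212, payoff=30.7512, prob=0.020943
Price = Σ prob·payoff / R^5 = 7.629894 / 1.276282 = 5.9782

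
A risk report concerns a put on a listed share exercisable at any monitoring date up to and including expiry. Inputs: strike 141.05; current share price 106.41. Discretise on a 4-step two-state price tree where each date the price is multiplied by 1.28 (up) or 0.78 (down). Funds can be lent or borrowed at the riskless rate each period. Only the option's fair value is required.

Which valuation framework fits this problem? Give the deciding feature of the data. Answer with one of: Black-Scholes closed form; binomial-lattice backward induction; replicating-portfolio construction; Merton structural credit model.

framework: binomial-lattice backward induction

Key observation: the exercise right at every one of the 4 steps is what matters: each node needs max(141.05 − S, continuation), which only the stepwise tree valuation starting from spot 106.41 delivers.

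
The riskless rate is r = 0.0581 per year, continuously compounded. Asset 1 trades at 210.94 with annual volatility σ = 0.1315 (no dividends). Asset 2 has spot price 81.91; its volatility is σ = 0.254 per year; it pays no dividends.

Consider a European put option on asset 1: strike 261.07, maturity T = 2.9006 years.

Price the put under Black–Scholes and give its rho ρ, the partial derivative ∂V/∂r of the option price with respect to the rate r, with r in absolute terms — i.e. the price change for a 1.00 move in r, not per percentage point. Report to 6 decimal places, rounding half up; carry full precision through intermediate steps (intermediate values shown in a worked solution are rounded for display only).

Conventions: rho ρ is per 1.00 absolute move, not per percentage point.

σ√T = 0.1315·√2.9006 = 0.223960
d₁ = (ln(S/K) + (r+σ²/2)T) / (σ√T) = (ln(210.94/261.07) + (0.0581+0.1315²/2)·2.9006) / 0.223960 = (-0.213215 + 0.193604) / 0.223960 = -0.087565
d₂ = d₁ − σ√T = -0.087565 − 0.223960 = -0.311525
e^{−rT} = 0.844910
N(−d₁) = 0.534889,  N(−d₂) = 0.622299
Put price V = K·e^{−rT}·N(−d₂) − S·N(−d₁) = 137.267181 − 112.829443 = 24.437738
ρ = −K·T·e^{−rT}·N(−d₂) = -398.157185

price = 24.437738
ρ = -398.157185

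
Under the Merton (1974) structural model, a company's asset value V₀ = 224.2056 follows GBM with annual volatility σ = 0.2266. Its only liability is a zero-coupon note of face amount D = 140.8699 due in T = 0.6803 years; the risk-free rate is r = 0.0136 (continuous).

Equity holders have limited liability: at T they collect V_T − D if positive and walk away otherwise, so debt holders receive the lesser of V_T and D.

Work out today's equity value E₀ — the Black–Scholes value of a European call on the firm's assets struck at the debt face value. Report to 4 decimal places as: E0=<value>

E0=84.6920

With assets at 224.2056 and a single debt payment of 140.8699 at 0.6803 years:
d₁ = [ln(V₀/D) + (r + σ²/2)T] / (σ√T)
   = [ln(224.2056/140.8699) + (0.0136 + 0.5·0.2266²)·0.6803] / (0.2266·√0.6803)
   = [0.464727 + 0.026718] / 0.186900 = 2.629447
d₂ = d₁ − σ√T = 2.629447 − 0.186900 = 2.442547
N(d₁) = 0.995724,  N(d₂) = 0.992708,  e^(−rT) = 0.990791
E₀ = V₀·N(d₁) − D·e^(−rT)·N(d₂)
   = 224.2056·0.995724 − 140.8699·0.990791·0.992708 = 84.692049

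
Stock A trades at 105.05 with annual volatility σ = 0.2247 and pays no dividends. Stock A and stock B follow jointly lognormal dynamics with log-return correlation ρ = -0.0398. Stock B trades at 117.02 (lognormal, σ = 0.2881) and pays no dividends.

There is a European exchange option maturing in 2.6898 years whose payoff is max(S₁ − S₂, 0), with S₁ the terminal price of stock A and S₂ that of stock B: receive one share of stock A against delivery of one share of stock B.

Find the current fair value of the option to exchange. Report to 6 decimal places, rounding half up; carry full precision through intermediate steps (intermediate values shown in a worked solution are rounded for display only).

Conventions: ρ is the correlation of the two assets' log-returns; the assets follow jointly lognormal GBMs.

σ_eff = √(σ₁² + σ₂² − 2ρσ₁σ₂) = √(0.2247² + 0.2881² − 2·-0.0398·0.2247·0.2881) = 0.372350
d₁ = (ln(S₁/S₂) + (q₂ − q₁ + σ_eff²/2)T) / (σ_eff√T) = (ln(105.05/117.02) + (0.0 − 0.0 + 0.069322)·2.6898) / 0.610677 = 0.128636
d₂ = d₁ − σ_eff√T = 0.128636 − 0.610677 = -0.482041
N(d₁) = 0.551177,  N(d₂) = 0.314888
V = S₁·e^{−q₁T}·N(d₁) − S₂·e^{−q₂T}·N(d₂) = 57.901144 − 36.848222 = 21.052922
Key observation: no risk-free rate is needed — with the second asset as numeraire the exchange option is a call on the ratio S₁/S₂, and r cancels out of the value.

exchange price = 21.052922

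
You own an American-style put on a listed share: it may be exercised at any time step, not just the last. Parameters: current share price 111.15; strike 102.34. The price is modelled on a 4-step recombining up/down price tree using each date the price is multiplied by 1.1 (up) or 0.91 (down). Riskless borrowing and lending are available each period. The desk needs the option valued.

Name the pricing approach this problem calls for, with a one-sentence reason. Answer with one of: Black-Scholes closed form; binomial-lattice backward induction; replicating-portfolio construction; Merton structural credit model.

framework: binomial-lattice backward induction

Key observation: an American put (K = 102.34, S₀ = 111.15) on a 4-date tree has no closed form — the optimal stopping decision is embedded and must be resolved recursively from expiry.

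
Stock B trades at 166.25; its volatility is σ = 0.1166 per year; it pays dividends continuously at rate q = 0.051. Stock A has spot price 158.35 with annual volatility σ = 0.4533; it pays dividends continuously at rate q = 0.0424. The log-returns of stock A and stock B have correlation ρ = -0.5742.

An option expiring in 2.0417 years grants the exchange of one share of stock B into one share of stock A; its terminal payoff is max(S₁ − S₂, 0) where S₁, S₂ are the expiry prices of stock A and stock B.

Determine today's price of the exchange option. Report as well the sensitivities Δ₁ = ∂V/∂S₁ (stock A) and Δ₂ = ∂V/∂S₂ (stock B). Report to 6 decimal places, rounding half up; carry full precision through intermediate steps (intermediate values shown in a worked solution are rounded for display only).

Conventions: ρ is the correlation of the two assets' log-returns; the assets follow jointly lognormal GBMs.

exchange price = 41.181077
Δ1 = 0.579437
Δ2 = -0.304197

σ_eff = √(σ₁² + σ₂² − 2ρσ₁σ₂) = √(0.4533² + 0.1166² − 2·-0.5742·0.4533·0.1166) = 0.528938
d₁ = (ln(S₁/S₂) + (q₂ − q₁ + σ_eff²/2)T) / (σ_eff√T) = (ln(158.35/166.25) + (0.051 − 0.0424 + 0.139887)·2.0417) / 0.755789 = 0.336710
d₂ = d₁ − σ_eff√T = 0.336710 − 0.755789 = -0.419078
N(d₁) = 0.631832,  N(d₂) = 0.337580
V = S₁·e^{−q₁T}·N(d₁) − S₂·e^{−q₂T}·N(d₂) = 91.753771 − 50.572693 = 41.181077
Key observation: no risk-free rate is needed — with the second asset as numeraire the exchange option is a call on the ratio S₁/S₂, and r cancels out of the value.
Δ₁ = e^{−q₁T}·N(d₁) = 0.579437;  Δ₂ = −e^{−q₂T}·N(d₂) = -0.304197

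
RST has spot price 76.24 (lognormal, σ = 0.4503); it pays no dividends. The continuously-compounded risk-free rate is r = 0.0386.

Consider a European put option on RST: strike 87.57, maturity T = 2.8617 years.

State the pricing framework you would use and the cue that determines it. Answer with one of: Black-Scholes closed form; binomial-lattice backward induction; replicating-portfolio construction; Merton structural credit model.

framework: Black-Scholes closed form

Key observation: the strike-87.57 put on RST is European-exercise on a continuously-modelled lognormal underlying, so its value is a single closed-form evaluation.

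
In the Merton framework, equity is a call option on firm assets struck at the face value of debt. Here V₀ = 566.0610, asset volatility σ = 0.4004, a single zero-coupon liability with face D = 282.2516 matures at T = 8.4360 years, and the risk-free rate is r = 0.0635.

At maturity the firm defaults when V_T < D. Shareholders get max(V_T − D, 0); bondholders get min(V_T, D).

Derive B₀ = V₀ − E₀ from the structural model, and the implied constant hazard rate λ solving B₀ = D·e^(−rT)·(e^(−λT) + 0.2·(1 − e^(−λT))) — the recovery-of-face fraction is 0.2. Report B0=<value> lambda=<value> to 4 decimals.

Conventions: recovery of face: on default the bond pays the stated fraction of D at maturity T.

Apply the equity-as-call identities (strike 282.2516, horizon 8.4360 years):
d₁ = [ln(V₀/D) + (r + σ²/2)T] / (σ√T)
   = [ln(566.0610/282.2516) + (0.0635 + 0.5·0.4004²)·8.4360] / (0.4004·√8.4360)
   = [0.695903 + 1.211916] / 1.162954 = 1.640495
d₂ = d₁ − σ√T = 1.640495 − 1.162954 = 0.477541
N(d₁) = 0.949549,  N(d₂) = 0.683512,  e^(−rT) = 0.585268
E₀ = V₀·N(d₁) − D·e^(−rT)·N(d₂)
   = 566.0610·0.949549 − 282.2516·0.585268·0.683512 = 424.591408
B₀ = V₀ − E₀ = 566.0610 − 424.591408 = 141.469592
e^(−λT) = (B₀·e^(rT)/D − 0.2)/(1 − 0.2) = (141.4696·1.708620/282.2516 − 0.2)/0.8 = 0.82048898
λ = −ln(0.82048898)/8.4360 = 0.023454

B0=141.4696 lambda=0.0235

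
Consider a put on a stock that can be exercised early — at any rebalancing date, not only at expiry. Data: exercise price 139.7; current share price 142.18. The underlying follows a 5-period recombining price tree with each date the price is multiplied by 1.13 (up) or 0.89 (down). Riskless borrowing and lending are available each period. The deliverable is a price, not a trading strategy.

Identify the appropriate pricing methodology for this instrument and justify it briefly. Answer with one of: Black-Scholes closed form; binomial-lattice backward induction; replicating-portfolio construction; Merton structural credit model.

framework: binomial-lattice backward induction

Key observation: the exercise right at every one of the 5 steps is what matters: each node needs max(139.7 − S, continuation), which only the stepwise tree valuation starting from spot 142.18 delivers.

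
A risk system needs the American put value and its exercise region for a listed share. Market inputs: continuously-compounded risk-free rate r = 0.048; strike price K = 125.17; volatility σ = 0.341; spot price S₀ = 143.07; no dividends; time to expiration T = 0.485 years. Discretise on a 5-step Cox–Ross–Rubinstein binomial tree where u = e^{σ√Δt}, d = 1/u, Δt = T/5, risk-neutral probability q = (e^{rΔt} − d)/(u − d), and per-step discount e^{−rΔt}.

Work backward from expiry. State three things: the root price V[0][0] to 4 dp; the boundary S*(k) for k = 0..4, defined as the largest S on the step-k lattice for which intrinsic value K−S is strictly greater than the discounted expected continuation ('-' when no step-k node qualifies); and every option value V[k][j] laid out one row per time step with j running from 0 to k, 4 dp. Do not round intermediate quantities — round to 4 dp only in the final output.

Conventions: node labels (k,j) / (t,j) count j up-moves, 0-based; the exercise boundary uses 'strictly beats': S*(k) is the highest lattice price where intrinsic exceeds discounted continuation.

Δt=0.09700, u=1.11205, d=0.89924, q=0.49540, disc=e^(-rΔt)=0.99535
k=5 terminal: V=max(K-S,0) → 41.0441 21.1355 0.0000 0.0000 0.0000 0.0000
k=4: j=0 S=93.5521 intr=31.6179 cont=31.0365 V=31.6179[EX]; j=1 S=115.6914 intr=9.4786 cont=10.6154 V=10.6154[hold]; j=2 S=143.0700 intr=0.0000 cont=0.0000 V=0.0000[hold]; j=3 S=176.9278 intr=0.0000 cont=0.0000 V=0.0000[hold]; j=4 S=218.7981 intr=0.0000 cont=0.0000 V=0.0000[hold]  S*(4)=93.5521
k=3: j=0 S=104.0345 intr=21.1355 cont=21.1146 V=21.1355[EX]; j=1 S=128.6545 intr=0.0000 cont=5.3316 V=5.3316[hold]; j=2 S=159.1008 intr=0.0000 cont=0.0000 V=0.0000[hold]; j=3 S=196.7523 intr=0.0000 cont=0.0000 V=0.0000[hold]  S*(3)=104.0345
k=2: j=0 S=115.6914 intr=9.4786 cont=13.2444 V=13.2444[hold]; j=1 S=143.0700 intr=0.0000 cont=2.6778 V=2.6778[hold]; j=2 S=176.9278 intr=0.0000 cont=0.0000 V=0.0000[hold]  S*(2)=-
k=1: j=0 S=128.6545 intr=0.0000 cont=7.9724 V=7.9724[hold]; j=1 S=159.1008 intr=0.0000 cont=1.3449 V=1.3449[hold]  S*(1)=-
k=0: j=0 S=143.0700 intr=0.0000 cont=4.6674 V=4.6674[hold]  S*(0)=-

price = 4.6674
boundary = - - - 104.0345 93.5521
tree:
4.6674
7.9724 1.3449
13.2444 2.6778 0.0000
21.1355 5.3316 0.0000 0.0000
31.6179 10.6154 0.0000 0.0000 0.0000
41.0441 21.1355 0.0000 0.0000 0.0000 0.0000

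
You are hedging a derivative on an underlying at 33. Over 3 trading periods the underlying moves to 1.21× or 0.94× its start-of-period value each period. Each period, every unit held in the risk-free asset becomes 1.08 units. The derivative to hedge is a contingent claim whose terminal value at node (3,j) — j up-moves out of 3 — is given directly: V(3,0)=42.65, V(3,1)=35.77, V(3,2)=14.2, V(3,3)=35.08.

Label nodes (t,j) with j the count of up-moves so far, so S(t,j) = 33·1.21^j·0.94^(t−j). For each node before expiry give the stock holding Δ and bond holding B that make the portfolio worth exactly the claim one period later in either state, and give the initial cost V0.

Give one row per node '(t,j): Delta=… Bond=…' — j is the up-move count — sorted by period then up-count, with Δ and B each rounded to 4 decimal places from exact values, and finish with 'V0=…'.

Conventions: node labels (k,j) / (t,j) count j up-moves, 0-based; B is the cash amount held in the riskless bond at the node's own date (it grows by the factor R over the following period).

Arbitrage-free pricing uses the up-move probability p* = (R−d)/(u−d) = 0.5185, discounting each step at R = 1.08.
At maturity the claim pays: V(3,0)=42.6500, V(3,1)=35.7700, V(3,2)=14.2000, V(3,3)=35.0800
(2,0): S=29.1588. Δ = (V_up−V_dn)/(S_up−S_dn) = (35.7700−42.6500)/(35.2821−27.4093) = -0.8739. V = [p*·35.7700 + (1−p*)·42.6500]/1.08 = 36.1876. B = V − Δ·S = 61.6691.
(2,1): S=37.5342. Δ = (V_up−V_dn)/(S_up−S_dn) = (14.2000−35.7700)/(45.4164−35.2821) = -2.1284. V = [p*·14.2000 + (1−p*)·35.7700]/1.08 = 22.7644. B = V − Δ·S = 102.6533.
(2,2): S=48.3153. Δ = (V_up−V_dn)/(S_up−S_dn) = (35.0800−14.2000)/(58.4615−45.4164) = 1.6006. V = [p*·35.0800 + (1−p*)·14.2000]/1.08 = 23.1728. B = V − Δ·S = -54.1605.
(1,0): S=31.0200. Δ = (V_up−V_dn)/(S_up−S_dn) = (22.7644−36.1876)/(37.5342−29.1588) = -1.6027. V = [p*·22.7644 + (1−p*)·36.1876]/1.08 = 27.0624. B = V − Δ·S = 76.7779.
(1,1): S=39.9300. Δ = (V_up−V_dn)/(S_up−S_dn) = (23.1728−22.7644)/(48.3153−37.5342) = 0.0379. V = [p*·23.1728 + (1−p*)·22.7644]/1.08 = 21.2742. B = V − Δ·S = 19.7615.
(0,0): S=33.0000. Δ = (V_up−V_dn)/(S_up−S_dn) = (21.2742−27.0624)/(39.9300−31.0200) = -0.6496. V = [p*·21.2742 + (1−p*)·27.0624]/1.08 = 22.2788. B = V − Δ·S = 43.7165.
As a check, the time-0 holding Δ(0,0)·S0 + B(0,0) comes to 22.2788 — exactly V0.

(0,0): Delta=-0.6496 Bond=43.7165
(1,0): Delta=-1.6027 Bond=76.7779
(1,1): Delta=0.0379 Bond=19.7615
(2,0): Delta=-0.8739 Bond=61.6691
(2,1): Delta=-2.1284 Bond=102.6533
(2,2): Delta=1.6006 Bond=-54.1605
V0=22.2788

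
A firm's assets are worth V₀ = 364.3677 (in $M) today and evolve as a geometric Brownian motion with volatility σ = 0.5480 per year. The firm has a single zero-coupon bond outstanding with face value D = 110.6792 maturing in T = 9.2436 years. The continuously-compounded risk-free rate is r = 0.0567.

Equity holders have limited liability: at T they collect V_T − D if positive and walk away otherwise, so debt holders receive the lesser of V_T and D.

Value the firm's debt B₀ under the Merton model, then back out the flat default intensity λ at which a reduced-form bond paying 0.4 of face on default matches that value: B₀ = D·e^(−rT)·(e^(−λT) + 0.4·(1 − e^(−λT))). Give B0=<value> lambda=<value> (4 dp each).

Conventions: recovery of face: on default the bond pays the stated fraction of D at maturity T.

Equity is a call on the firm's assets struck at D = 110.6792:
d₁ = [ln(V₀/D) + (r + σ²/2)T] / (σ√T)
   = [ln(364.3677/110.6792) + (0.0567 + 0.5·0.5480²)·9.2436] / (0.5480·√9.2436)
   = [1.191528 + 1.912057] / 1.666100 = 1.862784
d₂ = d₁ − σ√T = 1.862784 − 1.666100 = 0.196684
N(d₁) = 0.968754,  N(d₂) = 0.577962,  e^(−rT) = 0.592081
E₀ = V₀·N(d₁) − D·e^(−rT)·N(d₂)
   = 364.3677·0.968754 − 110.6792·0.592081·0.577962 = 315.108068
B₀ = V₀ − E₀ = 364.3677 − 315.108068 = 49.259632
e^(−λT) = (B₀·e^(rT)/D − 0.4)/(1 − 0.4) = (49.2596·1.688959/110.6792 − 0.4)/0.6 = 0.58616471
λ = −ln(0.58616471)/9.2436 = 0.057786

B0=49.2596 lambda=0.0578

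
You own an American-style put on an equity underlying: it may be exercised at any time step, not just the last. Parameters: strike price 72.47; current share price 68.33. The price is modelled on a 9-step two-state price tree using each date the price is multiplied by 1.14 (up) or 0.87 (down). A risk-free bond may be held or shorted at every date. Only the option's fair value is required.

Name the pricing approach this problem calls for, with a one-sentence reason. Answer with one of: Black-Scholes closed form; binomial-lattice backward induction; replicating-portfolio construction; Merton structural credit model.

Key observation: with exercise allowed before expiry on a discrete up/down model (9 steps from spot 68.33), the strike-72.47 put's value must be rolled back through the tree testing early exercise at each node.

framework: binomial-lattice backward induction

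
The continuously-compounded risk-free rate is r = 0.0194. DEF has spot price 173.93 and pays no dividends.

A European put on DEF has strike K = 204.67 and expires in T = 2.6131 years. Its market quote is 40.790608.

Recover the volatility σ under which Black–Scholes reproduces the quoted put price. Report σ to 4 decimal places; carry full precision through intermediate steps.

At σ = 0.2488 the Black–Scholes value reproduces the quote:
σ√T = 0.2488·√2.6131 = 0.402187
d₁ = (ln(S/K) + (r+σ²/2)T) / (σ√T) = (ln(173.93/204.67) + (0.0194+0.2488²/2)·2.6131) / 0.402187 = (-0.162746 + 0.131571) / 0.402187 = -0.077512
d₂ = d₁ − σ√T = -0.077512 − 0.402187 = -0.479700
e^{−rT} = 0.950569
N(−d₁) = 0.530892,  N(−d₂) = 0.684280
V = K·e^{−rT}·N(−d₂) − S·N(−d₁) = 133.128666 − 92.338058 = 40.790608 (matching the quote); vega is positive throughout, so no other σ reproduces this price

sigma = 0.2488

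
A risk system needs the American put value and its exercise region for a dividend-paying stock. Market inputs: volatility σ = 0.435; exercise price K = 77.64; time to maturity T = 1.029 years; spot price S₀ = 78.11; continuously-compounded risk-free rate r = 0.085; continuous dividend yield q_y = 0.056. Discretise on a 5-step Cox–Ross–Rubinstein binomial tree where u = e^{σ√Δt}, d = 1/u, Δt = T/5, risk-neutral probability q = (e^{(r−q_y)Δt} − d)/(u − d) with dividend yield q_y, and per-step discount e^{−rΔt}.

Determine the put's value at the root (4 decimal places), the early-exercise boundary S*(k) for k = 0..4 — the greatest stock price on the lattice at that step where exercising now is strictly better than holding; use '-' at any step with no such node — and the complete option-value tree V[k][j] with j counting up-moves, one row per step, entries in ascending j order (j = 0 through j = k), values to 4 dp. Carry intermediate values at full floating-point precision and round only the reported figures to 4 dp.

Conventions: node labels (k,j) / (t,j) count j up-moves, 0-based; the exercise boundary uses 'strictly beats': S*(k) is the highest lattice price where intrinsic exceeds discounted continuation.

price = 12.3998
boundary = - - - 43.2113 52.6381
tree:
12.3998
18.1312 6.2989
25.5643 10.2967 1.9544
34.4287 16.3703 3.7238 0.0000
42.1673 25.0019 7.0951 0.0000 0.0000
48.5200 34.4287 13.5185 0.0000 0.0000 0.0000

Δt=0.20580, u=1.21816, d=0.82091, q=0.46589, disc=e^(-rΔt)=0.98266
k=5 terminal: V=max(K-S,0) → 48.5200 34.4287 13.5185 0.0000 0.0000 0.0000
k=4: j=0 S=35.4727 intr=42.1673 cont=41.2274 V=42.1673[EX]; j=1 S=52.6381 intr=25.0019 cont=24.2587 V=25.0019[EX]; j=2 S=78.1100 intr=0.0000 cont=7.0951 V=7.0951[hold]; j=3 S=115.9078 intr=0.0000 cont=0.0000 V=0.0000[hold]; j=4 S=171.9962 intr=0.0000 cont=0.0000 V=0.0000[hold]  S*(4)=52.6381
k=3: j=0 S=43.2113 intr=34.4287 cont=33.5775 V=34.4287[EX]; j=1 S=64.1215 intr=13.5185 cont=16.3703 V=16.3703[hold]; j=2 S=95.1502 intr=0.0000 cont=3.7238 V=3.7238[hold]; j=3 S=141.1938 intr=0.0000 cont=0.0000 V=0.0000[hold]  S*(3)=43.2113
k=2: j=0 S=52.6381 intr=25.0019 cont=25.5643 V=25.5643[hold]; j=1 S=78.1100 intr=0.0000 cont=10.2967 V=10.2967[hold]; j=2 S=115.9078 intr=0.0000 cont=1.9544 V=1.9544[hold]  S*(2)=-
k=1: j=0 S=64.1215 intr=13.5185 cont=18.1312 V=18.1312[hold]; j=1 S=95.1502 intr=0.0000 cont=6.2989 V=6.2989[hold]  S*(1)=-
k=0: j=0 S=78.1100 intr=0.0000 cont=12.3998 V=12.3998[hold]  S*(0)=-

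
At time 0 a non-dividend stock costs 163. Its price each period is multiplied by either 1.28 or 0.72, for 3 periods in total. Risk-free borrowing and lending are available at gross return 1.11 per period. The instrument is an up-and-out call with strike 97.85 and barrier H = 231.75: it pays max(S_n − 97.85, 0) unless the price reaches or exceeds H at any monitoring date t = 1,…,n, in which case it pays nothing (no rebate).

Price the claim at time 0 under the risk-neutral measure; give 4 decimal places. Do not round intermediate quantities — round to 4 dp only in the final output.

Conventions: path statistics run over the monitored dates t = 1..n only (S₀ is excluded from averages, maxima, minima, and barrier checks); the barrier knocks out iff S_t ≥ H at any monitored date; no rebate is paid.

Risk-neutral up-probability p* = (R−d)/(u−d) = (1.11−0.72)/(1.28−0.72) = 0.6964; the claim prices as the p*-weighted sum of path payoffs discounted by R^3.
Enumerate all 2^3 = 8 price paths (U = up ×1.28, D = down ×0.72); each path with k up-moves has probability p*^k·(1−p*)^(3−k).
DDD: M=117.3600, payoff=0.0000, prob=0.027976
UDD: M=208.6400, payoff=10.3090, prob=0.064180
DUD: M=150.2208, payoff=10.3090, prob=0.064180
UUD: M=267.0592, payoff=0.0000, prob=0.147236
DDU: M=117.3600, payoff=10.3090, prob=0.064180
UDU: M=208.6400, payoff=94.4326, prob=0.147236
DUU: M=192.2826, payoff=94.4326, prob=0.147236
UUU: M=341.8358, payoff=0.0000, prob=0.337777
Price = Σ prob·payoff / R^3 = 29.792651 / 1.367631 = 21.7841

price = 21.7841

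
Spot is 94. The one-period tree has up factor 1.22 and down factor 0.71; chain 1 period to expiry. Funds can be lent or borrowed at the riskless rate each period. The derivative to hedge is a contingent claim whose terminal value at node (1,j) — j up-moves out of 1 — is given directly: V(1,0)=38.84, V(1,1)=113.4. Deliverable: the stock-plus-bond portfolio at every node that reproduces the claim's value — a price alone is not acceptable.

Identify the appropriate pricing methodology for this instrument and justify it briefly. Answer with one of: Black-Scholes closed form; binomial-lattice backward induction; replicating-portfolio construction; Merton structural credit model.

Key observation: the task asks for the hedge itself — share and bond holdings at every node of the 1-period tree on spot 94 with factors 1.22/0.71 — which is exactly what the replicating-portfolio construction produces.

framework: replicating-portfolio construction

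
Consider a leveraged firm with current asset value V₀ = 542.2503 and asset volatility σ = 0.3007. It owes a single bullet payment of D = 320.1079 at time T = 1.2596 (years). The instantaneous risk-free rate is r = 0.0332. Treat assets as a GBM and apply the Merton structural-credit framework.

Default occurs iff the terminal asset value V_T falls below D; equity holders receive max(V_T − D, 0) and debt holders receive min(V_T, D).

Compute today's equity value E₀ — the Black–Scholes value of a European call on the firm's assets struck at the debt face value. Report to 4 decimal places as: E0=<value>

E0=237.8325

Equity is a call on the firm's assets struck at D = 320.1079:
d₁ = [ln(V₀/D) + (r + σ²/2)T] / (σ√T)
   = [ln(542.2503/320.1079) + (0.0332 + 0.5·0.3007²)·1.2596] / (0.3007·√1.2596)
   = [0.527070 + 0.098766] / 0.337481 = 1.854429
d₂ = d₁ − σ√T = 1.854429 − 0.337481 = 1.516948
N(d₁) = 0.968161,  N(d₂) = 0.935360,  e^(−rT) = 0.959044
E₀ = V₀·N(d₁) − D·e^(−rT)·N(d₂)
   = 542.2503·0.968161 − 320.1079·0.959044·0.935360 = 237.832504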